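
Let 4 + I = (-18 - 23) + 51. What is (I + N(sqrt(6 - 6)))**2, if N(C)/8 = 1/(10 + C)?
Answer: 1156/25 ≈ 46.240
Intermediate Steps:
N(C) = 8/(10 + C)
I = 6 (I = -4 + ((-18 - 23) + 51) = -4 + (-41 + 51) = -4 + 10 = 6)
(I + N(sqrt(6 - 6)))**2 = (6 + 8/(10 + sqrt(6 - 6)))**2 = (6 + 8/(10 + sqrt(0)))**2 = (6 + 8/(10 + 0))**2 = (6 + 8/10)**2 = (6 + 8*(1/10))**2 = (6 + 4/5)**2 = (34/5)**2 = 1156/25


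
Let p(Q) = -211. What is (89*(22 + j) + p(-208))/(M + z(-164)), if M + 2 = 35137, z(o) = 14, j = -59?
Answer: -3504/35149 ≈ -0.099690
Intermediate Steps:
M = 35135 (M = -2 + 35137 = 35135)
(89*(22 + j) + p(-208))/(M + z(-164)) = (89*(22 - 59) - 211)/(35135 + 14) = (89*(-37) - 211)/35149 = (-3293 - 211)*(1/35149) = -3504*1/35149 = -3504/35149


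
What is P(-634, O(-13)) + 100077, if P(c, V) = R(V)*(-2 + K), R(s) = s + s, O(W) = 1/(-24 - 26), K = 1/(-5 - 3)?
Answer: 20015417/200 ≈ 1.0008e+5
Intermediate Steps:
K = -1/8 (K = 1/(-8) = -1/8 ≈ -0.12500)
O(W) = -1/50 (O(W) = 1/(-50) = -1/50)
R(s) = 2*s
P(c, V) = -17*V/4 (P(c, V) = (2*V)*(-2 - 1/8) = (2*V)*(-17/8) = -17*V/4)
P(-634, O(-13)) + 100077 = -17/4*(-1/50) + 100077 = 17/200 + 100077 = 20015417/200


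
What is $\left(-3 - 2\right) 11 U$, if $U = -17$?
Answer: $935$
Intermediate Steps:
$\left(-3 - 2\right) 11 U = \left(-3 - 2\right) 11 \left(-17\right) = \left(-5\right) 11 \left(-17\right) = \left(-55\right) \left(-17\right) = 935$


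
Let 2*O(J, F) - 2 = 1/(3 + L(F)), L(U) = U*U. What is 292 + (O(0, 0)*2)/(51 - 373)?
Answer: 40295/138 ≈ 291.99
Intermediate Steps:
L(U) = U²
O(J, F) = 1 + 1/(2*(3 + F²))
292 + (O(0, 0)*2)/(51 - 373) = 292 + (((7/2 + 0²)/(3 + 0²))*2)/(51 - 373) = 292 + (((7/2 + 0)/(3 + 0))*2)/(-322) = 292 + (((7/2)/3)*2)*(-1/322) = 292 + (((⅓)*(7/2))*2)*(-1/322) = 292 + ((7/6)*2)*(-1/322) = 292 + (7/3)*(-1/322) = 292 - 1/138 = 40295/138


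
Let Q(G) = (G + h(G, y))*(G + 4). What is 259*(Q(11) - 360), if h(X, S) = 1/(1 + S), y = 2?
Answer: -49210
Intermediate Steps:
Q(G) = (4 + G)*(⅓ + G) (Q(G) = (G + 1/(1 + 2))*(G + 4) = (G + 1/3)*(4 + G) = (G + ⅓)*(4 + G) = (⅓ + G)*(4 + G) = (4 + G)*(⅓ + G))
259*(Q(11) - 360) = 259*((4/3 + 11² + (13/3)*11) - 360) = 259*((4/3 + 121 + 143/3) - 360) = 259*(170 - 360) = 259*(-190) = -49210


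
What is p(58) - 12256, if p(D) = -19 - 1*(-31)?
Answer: -12244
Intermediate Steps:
p(D) = 12 (p(D) = -19 + 31 = 12)
p(58) - 12256 = 12 - 12256 = -12244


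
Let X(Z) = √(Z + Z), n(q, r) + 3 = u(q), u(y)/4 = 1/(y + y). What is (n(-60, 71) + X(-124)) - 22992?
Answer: -689851/30 + 2*I*√62 ≈ -22995.0 + 15.748*I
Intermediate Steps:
u(y) = 2/y (u(y) = 4/(y + y) = 4/((2*y)) = 4*(1/(2*y)) = 2/y)
n(q, r) = -3 + 2/q
X(Z) = √2*√Z (X(Z) = √(2*Z) = √2*√Z)
(n(-60, 71) + X(-124)) - 22992 = ((-3 + 2/(-60)) + √2*√(-124)) - 22992 = ((-3 + 2*(-1/60)) + √2*(2*I*√31)) - 22992 = ((-3 - 1/30) + 2*I*√62) - 22992 = (-91/30 + 2*I*√62) - 22992 = -689851/30 + 2*I*√62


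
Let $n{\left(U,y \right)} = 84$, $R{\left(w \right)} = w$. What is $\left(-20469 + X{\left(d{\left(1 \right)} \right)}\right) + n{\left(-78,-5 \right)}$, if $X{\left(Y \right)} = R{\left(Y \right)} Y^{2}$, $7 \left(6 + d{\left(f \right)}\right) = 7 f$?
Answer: $-20510$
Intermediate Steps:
$d{\left(f \right)} = -6 + f$ ($d{\left(f \right)} = -6 + \frac{7 f}{7} = -6 + f$)
$X{\left(Y \right)} = Y^{3}$ ($X{\left(Y \right)} = Y Y^{2} = Y^{3}$)
$\left(-20469 + X{\left(d{\left(1 \right)} \right)}\right) + n{\left(-78,-5 \right)} = \left(-20469 + \left(-6 + 1\right)^{3}\right) + 84 = \left(-20469 + \left(-5\right)^{3}\right) + 84 = \left(-20469 - 125\right) + 84 = -20594 + 84 = -20510$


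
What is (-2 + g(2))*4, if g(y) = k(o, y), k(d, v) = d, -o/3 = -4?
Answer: 40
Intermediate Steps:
o = 12 (o = -3*(-4) = 12)
g(y) = 12
(-2 + g(2))*4 = (-2 + 12)*4 = 10*4 = 40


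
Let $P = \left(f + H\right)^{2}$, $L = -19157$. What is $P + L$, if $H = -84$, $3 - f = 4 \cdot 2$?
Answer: $-11236$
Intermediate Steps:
$f = -5$ ($f = 3 - 4 \cdot 2 = 3 - 8 = -5$)
$P = 7921$ ($P = \left(-5 - 84\right)^{2} = \left(-89\right)^{2} = 7921$)
$P + L = 7921 - 19157 = -11236$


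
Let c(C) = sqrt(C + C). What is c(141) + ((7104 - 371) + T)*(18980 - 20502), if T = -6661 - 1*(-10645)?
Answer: -16311274 + sqrt(282) ≈ -1.6311e+7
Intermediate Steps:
T = 3984 (T = -6661 + 10645 = 3984)
c(C) = sqrt(2)*sqrt(C) (c(C) = sqrt(2*C) = sqrt(2)*sqrt(C))
c(141) + ((7104 - 371) + T)*(18980 - 20502) = sqrt(2)*sqrt(141) + ((7104 - 371) + 3984)*(18980 - 20502) = sqrt(282) + (6733 + 3984)*(-1522) = sqrt(282) + 10717*(-1522) = sqrt(282) - 16311274 = -16311274 + sqrt(282)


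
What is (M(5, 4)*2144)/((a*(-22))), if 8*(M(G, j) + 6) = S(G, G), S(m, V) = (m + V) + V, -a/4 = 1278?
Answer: -67/852 ≈ -0.078639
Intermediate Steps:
a = -5112 (a = -4*1278 = -5112)
S(m, V) = m + 2*V (S(m, V) = (V + m) + V = m + 2*V)
M(G, j) = -6 + 3*G/8 (M(G, j) = -6 + (G + 2*G)/8 = -6 + (3*G)/8 = -6 + 3*G/8)
(M(5, 4)*2144)/((a*(-22))) = ((-6 + (3/8)*5)*2144)/((-5112*(-22))) = ((-6 + 15/8)*2144)/112464 = -33/8*2144*(1/112464) = -8844*1/112464 = -67/852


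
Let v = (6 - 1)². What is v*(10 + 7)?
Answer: 425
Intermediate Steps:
v = 25 (v = 5² = 25)
v*(10 + 7) = 25*(10 + 7) = 25*17 = 425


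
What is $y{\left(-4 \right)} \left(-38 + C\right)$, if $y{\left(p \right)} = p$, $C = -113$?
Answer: $604$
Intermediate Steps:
$y{\left(-4 \right)} \left(-38 + C\right) = - 4 \left(-38 - 113\right) = \left(-4\right) \left(-151\right) = 604$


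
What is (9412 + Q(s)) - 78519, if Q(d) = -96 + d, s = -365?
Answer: -69568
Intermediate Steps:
(9412 + Q(s)) - 78519 = (9412 + (-96 - 365)) - 78519 = (9412 - 461) - 78519 = 8951 - 78519 = -69568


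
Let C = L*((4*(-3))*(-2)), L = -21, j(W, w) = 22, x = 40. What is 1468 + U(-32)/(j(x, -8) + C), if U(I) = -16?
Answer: 353796/241 ≈ 1468.0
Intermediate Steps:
C = -504 (C = -21*4*(-3)*(-2) = -(-252)*(-2) = -21*24 = -504)
1468 + U(-32)/(j(x, -8) + C) = 1468 - 16/(22 - 504) = 1468 - 16/(-482) = 1468 - 1/482*(-16) = 1468 + 8/241 = 353796/241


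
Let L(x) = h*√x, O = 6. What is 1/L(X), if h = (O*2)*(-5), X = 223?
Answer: -√223/13380 ≈ -0.0011161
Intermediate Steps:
h = -60 (h = (6*2)*(-5) = 12*(-5) = -60)
L(x) = -60*√x
1/L(X) = 1/(-60*√223) = -√223/13380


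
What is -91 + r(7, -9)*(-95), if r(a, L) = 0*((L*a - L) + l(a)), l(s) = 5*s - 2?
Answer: -91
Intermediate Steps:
l(s) = -2 + 5*s
r(a, L) = 0 (r(a, L) = 0*((L*a - L) + (-2 + 5*a)) = 0*((-L + L*a) + (-2 + 5*a)) = 0*(-2 - L + 5*a + L*a) = 0)
-91 + r(7, -9)*(-95) = -91 + 0*(-95) = -91 + 0 = -91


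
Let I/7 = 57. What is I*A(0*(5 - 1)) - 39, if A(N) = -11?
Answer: -4428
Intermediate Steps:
I = 399 (I = 7*57 = 399)
I*A(0*(5 - 1)) - 39 = 399*(-11) - 39 = -4389 - 39 = -4428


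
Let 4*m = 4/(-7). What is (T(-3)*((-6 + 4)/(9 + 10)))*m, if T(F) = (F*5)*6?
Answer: -180/133 ≈ -1.3534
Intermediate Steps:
T(F) = 30*F (T(F) = (5*F)*6 = 30*F)
m = -⅐ (m = (4/(-7))/4 = (4*(-⅐))/4 = (¼)*(-4/7) = -⅐ ≈ -0.14286)
(T(-3)*((-6 + 4)/(9 + 10)))*m = ((30*(-3))*((-6 + 4)/(9 + 10)))*(-⅐) = -(-180)/19*(-⅐) = -90*(-2/19)*(-⅐) = (180/19)*(-⅐) = -180/133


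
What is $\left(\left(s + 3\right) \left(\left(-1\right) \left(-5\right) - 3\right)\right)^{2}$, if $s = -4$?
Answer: $4$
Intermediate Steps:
$\left(\left(s + 3\right) \left(\left(-1\right) \left(-5\right) - 3\right)\right)^{2} = \left(\left(-4 + 3\right) \left(\left(-1\right) \left(-5\right) - 3\right)\right)^{2} = \left(- (5 - 3)\right)^{2} = \left(\left(-1\right) 2\right)^{2} = \left(-2\right)^{2} = 4$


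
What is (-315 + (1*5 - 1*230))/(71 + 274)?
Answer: -36/23 ≈ -1.5652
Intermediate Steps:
(-315 + (1*5 - 1*230))/(71 + 274) = (-315 + (5 - 230))/345 = (-315 - 225)*(1/345) = -540*1/345 = -36/23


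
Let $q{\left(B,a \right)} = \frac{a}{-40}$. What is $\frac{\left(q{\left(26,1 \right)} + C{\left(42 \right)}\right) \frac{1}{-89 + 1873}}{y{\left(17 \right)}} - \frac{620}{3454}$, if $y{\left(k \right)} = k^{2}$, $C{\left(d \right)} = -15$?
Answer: $- \frac{6394180327}{35615990080} \approx -0.17953$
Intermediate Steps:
$q{\left(B,a \right)} = - \frac{a}{40}$ ($q{\left(B,a \right)} = a \left(- \frac{1}{40}\right) = - \frac{a}{40}$)
$\frac{\left(q{\left(26,1 \right)} + C{\left(42 \right)}\right) \frac{1}{-89 + 1873}}{y{\left(17 \right)}} - \frac{620}{3454} = \frac{\left(\left(- \frac{1}{40}\right) 1 - 15\right) \frac{1}{-89 + 1873}}{17^{2}} - \frac{620}{3454} = \frac{\left(- \frac{1}{40} - 15\right) \frac{1}{1784}}{289} - \frac{310}{1727} = \left(- \frac{601}{40}\right) \frac{1}{1784} \cdot \frac{1}{289} - \frac{310}{1727} = \left(- \frac{601}{71360}\right) \frac{1}{289} - \frac{310}{1727} = - \frac{601}{20623040} - \frac{310}{1727} = - \frac{6394180327}{35615990080}$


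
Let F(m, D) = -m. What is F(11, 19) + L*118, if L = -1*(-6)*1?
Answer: 697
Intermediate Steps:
L = 6 (L = 6*1 = 6)
F(11, 19) + L*118 = -1*11 + 6*118 = -11 + 708 = 697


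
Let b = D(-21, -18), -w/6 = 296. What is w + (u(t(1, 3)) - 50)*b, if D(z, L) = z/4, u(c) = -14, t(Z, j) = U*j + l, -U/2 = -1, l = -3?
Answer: -1440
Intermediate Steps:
U = 2 (U = -2*(-1) = 2)
t(Z, j) = -3 + 2*j (t(Z, j) = 2*j - 3 = -3 + 2*j)
w = -1776 (w = -6*296 = -1776)
D(z, L) = z/4 (D(z, L) = z*(¼) = z/4)
b = -21/4 (b = (¼)*(-21) = -21/4 ≈ -5.2500)
w + (u(t(1, 3)) - 50)*b = -1776 + (-14 - 50)*(-21/4) = -1776 - 64*(-21/4) = -1776 + 336 = -1440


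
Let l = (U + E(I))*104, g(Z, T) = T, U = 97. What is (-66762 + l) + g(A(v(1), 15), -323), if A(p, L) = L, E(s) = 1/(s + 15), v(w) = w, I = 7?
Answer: -626915/11 ≈ -56992.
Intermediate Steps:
E(s) = 1/(15 + s)
l = 111020/11 (l = (97 + 1/(15 + 7))*104 = (97 + 1/22)*104 = (2135/22)*104 = 111020/11 ≈ 10093.)
(-66762 + l) + g(A(v(1), 15), -323) = (-66762 + 111020/11) - 323 = -623362/11 - 323 = -626915/11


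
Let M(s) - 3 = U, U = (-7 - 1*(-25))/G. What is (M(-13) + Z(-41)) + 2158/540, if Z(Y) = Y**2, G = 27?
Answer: 455939/270 ≈ 1688.7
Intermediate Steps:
U = 2/3 (U = (-7 - 1*(-25))/27 = (-7 + 25)*(1/27) = 18*(1/27) = 2/3 ≈ 0.66667)
M(s) = 11/3 (M(s) = 3 + 2/3 = 11/3)
(M(-13) + Z(-41)) + 2158/540 = (11/3 + (-41)**2) + 2158/540 = (11/3 + 1681) + 2158*(1/540) = 5054/3 + 1079/270 = 455939/270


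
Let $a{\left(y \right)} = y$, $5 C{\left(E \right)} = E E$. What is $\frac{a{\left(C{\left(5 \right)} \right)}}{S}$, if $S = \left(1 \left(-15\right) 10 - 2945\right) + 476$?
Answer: $- \frac{5}{2619} \approx -0.0019091$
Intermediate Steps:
$C{\left(E \right)} = \frac{E^{2}}{5}$ ($C{\left(E \right)} = \frac{E E}{5} = \frac{E^{2}}{5}$)
$S = -2619$ ($S = \left(\left(-15\right) 10 - 2945\right) + 476 = \left(-150 - 2945\right) + 476 = -3095 + 476 = -2619$)
$\frac{a{\left(C{\left(5 \right)} \right)}}{S} = \frac{\frac{1}{5} \cdot 5^{2}}{-2619} = \frac{1}{5} \cdot 25 \left(- \frac{1}{2619}\right) = 5 \left(- \frac{1}{2619}\right) = - \frac{5}{2619}$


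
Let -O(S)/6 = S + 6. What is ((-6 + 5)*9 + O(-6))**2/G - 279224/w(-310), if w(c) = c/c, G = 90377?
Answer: -25235427367/90377 ≈ -2.7922e+5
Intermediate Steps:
O(S) = -36 - 6*S (O(S) = -6*(S + 6) = -6*(6 + S) = -36 - 6*S)
w(c) = 1
((-6 + 5)*9 + O(-6))**2/G - 279224/w(-310) = ((-6 + 5)*9 + (-36 - 6*(-6)))**2/90377 - 279224/1 = (-1*9 + (-36 + 36))**2*(1/90377) - 279224*1 = (-9 + 0)**2*(1/90377) - 279224 = (-9)**2*(1/90377) - 279224 = 81*(1/90377) - 279224 = 81/90377 - 279224 = -25235427367/90377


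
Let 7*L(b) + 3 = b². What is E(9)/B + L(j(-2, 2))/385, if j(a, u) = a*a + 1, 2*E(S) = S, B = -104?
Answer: -1789/50960 ≈ -0.035106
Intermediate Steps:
E(S) = S/2
j(a, u) = 1 + a² (j(a, u) = a² + 1 = 1 + a²)
L(b) = -3/7 + b²/7
E(9)/B + L(j(-2, 2))/385 = ((½)*9)/(-104) + (-3/7 + (1 + (-2)²)²/7)/385 = (9/2)*(-1/104) + (-3/7 + (1 + 4)²/7)*(1/385) = -9/208 + (-3/7 + (⅐)*5²)*(1/385) = -9/208 + (-3/7 + (⅐)*25)*(1/385) = -9/208 + (-3/7 + 25/7)*(1/385) = -9/208 + (22/7)*(1/385) = -9/208 + 2/245 = -1789/50960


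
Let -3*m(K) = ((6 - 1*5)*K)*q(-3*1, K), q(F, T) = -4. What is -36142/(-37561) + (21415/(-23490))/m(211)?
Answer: 47608152205/49644523944 ≈ 0.95898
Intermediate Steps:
m(K) = 4*K/3 (m(K) = -(6 - 1*5)*K*(-4)/3 = -(6 - 5)*K*(-4)/3 = -1*K*(-4)/3 = -K*(-4)/3 = -(-4)*K/3 = 4*K/3)
-36142/(-37561) + (21415/(-23490))/m(211) = -36142/(-37561) + (21415/(-23490))/(((4/3)*211)) = -36142*(-1/37561) + (21415*(-1/23490))/(844/3) = 36142/37561 - 4283/4698*3/844 = 36142/37561 - 4283/1321704 = 47608152205/49644523944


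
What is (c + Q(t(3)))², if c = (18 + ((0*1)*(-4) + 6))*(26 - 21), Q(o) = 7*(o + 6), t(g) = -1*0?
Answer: 26244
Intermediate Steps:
t(g) = 0
Q(o) = 42 + 7*o (Q(o) = 7*(6 + o) = 42 + 7*o)
c = 120 (c = (18 + (0*(-4) + 6))*5 = (18 + (0 + 6))*5 = (18 + 6)*5 = 24*5 = 120)
(c + Q(t(3)))² = (120 + (42 + 7*0))² = (120 + (42 + 0))² = (120 + 42)² = 162² = 26244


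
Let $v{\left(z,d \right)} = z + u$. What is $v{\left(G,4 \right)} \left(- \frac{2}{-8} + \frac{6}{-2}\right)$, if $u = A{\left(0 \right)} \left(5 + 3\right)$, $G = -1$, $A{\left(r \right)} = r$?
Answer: $\frac{11}{4} \approx 2.75$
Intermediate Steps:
$u = 0$ ($u = 0 \left(5 + 3\right) = 0 \cdot 8 = 0$)
$v{\left(z,d \right)} = z$ ($v{\left(z,d \right)} = z + 0 = z$)
$v{\left(G,4 \right)} \left(- \frac{2}{-8} + \frac{6}{-2}\right) = - (- \frac{2}{-8} + \frac{6}{-2}) = - (\left(-2\right) \left(- \frac{1}{8}\right) + 6 \left(- \frac{1}{2}\right)) = - (\frac{1}{4} - 3) = \left(-1\right) \left(- \frac{11}{4}\right) = \frac{11}{4}$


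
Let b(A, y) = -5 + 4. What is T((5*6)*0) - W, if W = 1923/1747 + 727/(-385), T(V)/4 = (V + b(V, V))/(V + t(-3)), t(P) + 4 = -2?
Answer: 2934332/2017785 ≈ 1.4542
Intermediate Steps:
b(A, y) = -1
t(P) = -6 (t(P) = -4 - 2 = -6)
T(V) = 4*(-1 + V)/(-6 + V) (T(V) = 4*((V - 1)/(V - 6)) = 4*((-1 + V)/(-6 + V)) = 4*(-1 + V)/(-6 + V))
W = -529714/672595 (W = 1923*(1/1747) + 727*(-1/385) = 1923/1747 - 727/385 = -529714/672595 ≈ -0.78757)
T((5*6)*0) - W = 4*(-1 + (5*6)*0)/(-6 + (5*6)*0) - 1*(-529714/672595) = 4*(-1 + 30*0)/(-6 + 30*0) + 529714/672595 = 4*(-1 + 0)/(-6 + 0) + 529714/672595 = 4*(-1)/(-6) + 529714/672595 = 4*(-1/6)*(-1) + 529714/672595 = 2/3 + 529714/672595 = 2934332/2017785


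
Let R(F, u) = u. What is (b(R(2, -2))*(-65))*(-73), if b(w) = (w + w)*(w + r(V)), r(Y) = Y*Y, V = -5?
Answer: -436540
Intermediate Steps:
r(Y) = Y**2
b(w) = 2*w*(25 + w) (b(w) = (w + w)*(w + (-5)**2) = (2*w)*(w + 25) = (2*w)*(25 + w) = 2*w*(25 + w))
(b(R(2, -2))*(-65))*(-73) = ((2*(-2)*(25 - 2))*(-65))*(-73) = ((2*(-2)*23)*(-65))*(-73) = -92*(-65)*(-73) = 5980*(-73) = -436540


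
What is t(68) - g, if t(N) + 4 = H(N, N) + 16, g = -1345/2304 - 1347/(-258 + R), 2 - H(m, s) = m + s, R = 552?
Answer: -13190159/112896 ≈ -116.83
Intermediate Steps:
H(m, s) = 2 - m - s (H(m, s) = 2 - (m + s) = 2 + (-m - s) = 2 - m - s)
g = -583153/112896 (g = -1345/2304 - 1347/(-258 + 552) = -1345*1/2304 - 1347/294 = -1345/2304 - 1347*1/294 = -1345/2304 - 449/98 = -583153/112896 ≈ -5.1654)
t(N) = 14 - 2*N (t(N) = -4 + ((2 - N - N) + 16) = -4 + ((2 - 2*N) + 16) = -4 + (18 - 2*N) = 14 - 2*N)
t(68) - g = (14 - 2*68) - 1*(-583153/112896) = (14 - 136) + 583153/112896 = -122 + 583153/112896 = -13190159/112896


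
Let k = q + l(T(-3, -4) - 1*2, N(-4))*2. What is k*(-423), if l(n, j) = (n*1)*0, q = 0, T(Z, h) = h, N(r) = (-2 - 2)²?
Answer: 0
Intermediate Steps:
N(r) = 16 (N(r) = (-4)² = 16)
l(n, j) = 0 (l(n, j) = n*0 = 0)
k = 0 (k = 0 + 0*2 = 0 + 0 = 0)
k*(-423) = 0*(-423) = 0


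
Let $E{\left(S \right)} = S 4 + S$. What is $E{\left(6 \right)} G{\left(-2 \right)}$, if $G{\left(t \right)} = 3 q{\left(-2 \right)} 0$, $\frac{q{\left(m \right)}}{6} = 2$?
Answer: $0$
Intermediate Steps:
$E{\left(S \right)} = 5 S$ ($E{\left(S \right)} = 4 S + S = 5 S$)
$q{\left(m \right)} = 12$ ($q{\left(m \right)} = 6 \cdot 2 = 12$)
$G{\left(t \right)} = 0$ ($G{\left(t \right)} = 3 \cdot 12 \cdot 0 = 36 \cdot 0 = 0$)
$E{\left(6 \right)} G{\left(-2 \right)} = 5 \cdot 6 \cdot 0 = 30 \cdot 0 = 0$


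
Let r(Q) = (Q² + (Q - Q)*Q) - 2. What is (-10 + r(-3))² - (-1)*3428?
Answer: 3437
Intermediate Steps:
r(Q) = -2 + Q² (r(Q) = (Q² + 0*Q) - 2 = (Q² + 0) - 2 = Q² - 2 = -2 + Q²)
(-10 + r(-3))² - (-1)*3428 = (-10 + (-2 + (-3)²))² - (-1)*3428 = (-10 + (-2 + 9))² - 1*(-3428) = (-10 + 7)² + 3428 = (-3)² + 3428 = 9 + 3428 = 3437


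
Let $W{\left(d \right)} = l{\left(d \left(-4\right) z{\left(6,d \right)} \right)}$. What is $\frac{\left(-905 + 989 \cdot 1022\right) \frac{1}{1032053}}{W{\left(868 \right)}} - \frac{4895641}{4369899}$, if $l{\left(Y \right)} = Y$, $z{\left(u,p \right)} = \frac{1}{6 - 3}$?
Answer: $- \frac{17555730592782797}{15658606717830384} \approx -1.1212$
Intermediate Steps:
$z{\left(u,p \right)} = \frac{1}{3}$
$W{\left(d \right)} = - \frac{4 d}{3}$ ($W{\left(d \right)} = d \left(-4\right) \frac{1}{3} = - 4 d \frac{1}{3} = - \frac{4 d}{3}$)
$\frac{\left(-905 + 989 \cdot 1022\right) \frac{1}{1032053}}{W{\left(868 \right)}} - \frac{4895641}{4369899} = \frac{\left(-905 + 989 \cdot 1022\right) \frac{1}{1032053}}{\left(- \frac{4}{3}\right) 868} - \frac{4895641}{4369899} = \frac{\left(-905 + 1010758\right) \frac{1}{1032053}}{- \frac{3472}{3}} - \frac{4895641}{4369899} = 1009853 \cdot \frac{1}{1032053} \left(- \frac{3}{3472}\right) - \frac{4895641}{4369899} = \frac{1009853}{1032053} \left(- \frac{3}{3472}\right) - \frac{4895641}{4369899} = - \frac{3029559}{3583288016} - \frac{4895641}{4369899} = - \frac{17555730592782797}{15658606717830384}$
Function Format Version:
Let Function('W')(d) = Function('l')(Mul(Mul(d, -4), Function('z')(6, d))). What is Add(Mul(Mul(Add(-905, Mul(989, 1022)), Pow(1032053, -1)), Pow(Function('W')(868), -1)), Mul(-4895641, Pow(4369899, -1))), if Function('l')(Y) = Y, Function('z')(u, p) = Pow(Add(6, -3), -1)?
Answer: Rational(-17555730592782797, 15658606717830384) ≈ -1.1212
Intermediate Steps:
Function('z')(u, p) = Rational(1, 3) (Function('z')(u, p) = Pow(3, -1) = Rational(1, 3))
Function('W')(d) = Mul(Rational(-4, 3), d) (Function('W')(d) = Mul(Mul(d, -4), Rational(1, 3)) = Mul(Mul(-4, d), Rational(1, 3)) = Mul(Rational(-4, 3), d))
Add(Mul(Mul(Add(-905, Mul(989, 1022)), Pow(1032053, -1)), Pow(Function('W')(868), -1)), Mul(-4895641, Pow(4369899, -1))) = Add(Mul(Mul(Add(-905, Mul(989, 1022)), Pow(1032053, -1)), Pow(Mul(Rational(-4, 3), 868), -1)), Mul(-4895641, Pow(4369899, -1))) = Add(Mul(Mul(Add(-905, 1010758), Rational(1, 1032053)), Pow(Rational(-3472, 3), -1)), Mul(-4895641, Rational(1, 4369899))) = Add(Mul(Mul(1009853, Rational(1, 1032053)), Rational(-3, 3472)), Rational(-4895641, 4369899)) = Add(Mul(Rational(1009853, 1032053), Rational(-3, 3472)), Rational(-4895641, 4369899)) = Add(Rational(-3029559, 3583288016), Rational(-4895641, 4369899)) = Rational(-17555730592782797, 15658606717830384)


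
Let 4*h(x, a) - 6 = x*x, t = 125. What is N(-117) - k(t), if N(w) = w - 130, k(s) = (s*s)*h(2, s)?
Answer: -78619/2 ≈ -39310.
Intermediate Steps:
h(x, a) = 3/2 + x²/4 (h(x, a) = 3/2 + (x*x)/4 = 3/2 + x²/4)
k(s) = 5*s²/2 (k(s) = (s*s)*(3/2 + (¼)*2²) = s²*(3/2 + (¼)*4) = s²*(3/2 + 1) = s²*(5/2) = 5*s²/2)
N(w) = -130 + w
N(-117) - k(t) = (-130 - 117) - 5*125²/2 = -247 - 5*15625/2 = -247 - 1*78125/2 = -247 - 78125/2 = -78619/2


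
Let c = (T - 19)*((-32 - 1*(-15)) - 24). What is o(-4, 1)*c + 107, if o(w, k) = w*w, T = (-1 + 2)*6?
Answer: 8635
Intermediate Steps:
T = 6 (T = 1*6 = 6)
o(w, k) = w²
c = 533 (c = (6 - 19)*((-32 - 1*(-15)) - 24) = -13*((-32 + 15) - 24) = -13*(-17 - 24) = -13*(-41) = 533)
o(-4, 1)*c + 107 = (-4)²*533 + 107 = 16*533 + 107 = 8528 + 107 = 8635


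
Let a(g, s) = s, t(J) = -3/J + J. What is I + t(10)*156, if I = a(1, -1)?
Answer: 7561/5 ≈ 1512.2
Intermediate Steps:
t(J) = J - 3/J
I = -1
I + t(10)*156 = -1 + (10 - 3/10)*156 = -1 + (97/10)*156 = -1 + 7566/5 = 7561/5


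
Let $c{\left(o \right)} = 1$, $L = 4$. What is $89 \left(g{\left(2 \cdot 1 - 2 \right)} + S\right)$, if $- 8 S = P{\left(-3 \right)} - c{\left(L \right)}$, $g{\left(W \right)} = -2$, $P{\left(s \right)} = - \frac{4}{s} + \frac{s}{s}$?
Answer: $- \frac{1157}{6} \approx -192.83$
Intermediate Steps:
$P{\left(s \right)} = 1 - \frac{4}{s}$ ($P{\left(s \right)} = - \frac{4}{s} + 1 = 1 - \frac{4}{s}$)
$S = - \frac{1}{6}$ ($S = - \frac{\frac{-4 - 3}{-3} - 1}{8} = - \frac{\left(- \frac{1}{3}\right) \left(-7\right) - 1}{8} = - \frac{\frac{7}{3} - 1}{8} = \left(- \frac{1}{8}\right) \frac{4}{3} = - \frac{1}{6} \approx -0.16667$)
$89 \left(g{\left(2 \cdot 1 - 2 \right)} + S\right) = 89 \left(-2 - \frac{1}{6}\right) = 89 \left(- \frac{13}{6}\right) = - \frac{1157}{6}$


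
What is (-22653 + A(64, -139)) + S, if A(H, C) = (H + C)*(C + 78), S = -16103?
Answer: -34181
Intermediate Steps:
A(H, C) = (78 + C)*(C + H) (A(H, C) = (C + H)*(78 + C) = (78 + C)*(C + H))
(-22653 + A(64, -139)) + S = (-22653 + ((-139)**2 + 78*(-139) + 78*64 - 139*64)) - 16103 = (-22653 + (19321 - 10842 + 4992 - 8896)) - 16103 = (-22653 + 4575) - 16103 = -18078 - 16103 = -34181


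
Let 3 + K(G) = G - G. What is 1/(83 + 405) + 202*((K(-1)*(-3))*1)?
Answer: 887185/488 ≈ 1818.0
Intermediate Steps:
K(G) = -3 (K(G) = -3 + (G - G) = -3 + 0 = -3)
1/(83 + 405) + 202*((K(-1)*(-3))*1) = 1/(83 + 405) + 202*(-3*(-3)*1) = 1/488 + 202*(9*1) = 1/488 + 202*9 = 1/488 + 1818 = 887185/488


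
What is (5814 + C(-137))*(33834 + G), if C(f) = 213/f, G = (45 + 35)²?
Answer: 32038535370/137 ≈ 2.3386e+8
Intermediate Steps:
G = 6400 (G = 80² = 6400)
(5814 + C(-137))*(33834 + G) = (5814 + 213/(-137))*(33834 + 6400) = (5814 + 213*(-1/137))*40234 = (5814 - 213/137)*40234 = (796305/137)*40234 = 32038535370/137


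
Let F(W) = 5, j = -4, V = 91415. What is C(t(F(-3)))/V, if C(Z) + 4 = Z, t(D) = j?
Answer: -8/91415 ≈ -8.7513e-5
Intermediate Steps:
t(D) = -4
C(Z) = -4 + Z
C(t(F(-3)))/V = (-4 - 4)/91415 = -8*1/91415 = -8/91415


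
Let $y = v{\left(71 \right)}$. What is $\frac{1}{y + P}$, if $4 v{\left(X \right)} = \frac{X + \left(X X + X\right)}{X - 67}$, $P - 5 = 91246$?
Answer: $\frac{16}{1465199} \approx 1.092 \cdot 10^{-5}$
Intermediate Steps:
$P = 91251$ ($P = 5 + 91246 = 91251$)
$v{\left(X \right)} = \frac{X^{2} + 2 X}{4 \left(-67 + X\right)}$ ($v{\left(X \right)} = \frac{\left(X + \left(X X + X\right)\right) \frac{1}{X - 67}}{4} = \frac{\left(X + \left(X^{2} + X\right)\right) \frac{1}{-67 + X}}{4} = \frac{\left(X + \left(X + X^{2}\right)\right) \frac{1}{-67 + X}}{4} = \frac{\left(X^{2} + 2 X\right) \frac{1}{-67 + X}}{4} = \frac{\frac{1}{-67 + X} \left(X^{2} + 2 X\right)}{4} = \frac{X^{2} + 2 X}{4 \left(-67 + X\right)}$)
$y = \frac{5183}{16}$ ($y = \frac{1}{4} \cdot 71 \frac{1}{-67 + 71} \left(2 + 71\right) = \frac{1}{4} \cdot 71 \cdot \frac{1}{4} \cdot 73 = \frac{5183}{16} \approx 323.94$)
$\frac{1}{y + P} = \frac{1}{\frac{5183}{16} + 91251} = \frac{1}{\frac{1465199}{16}} = \frac{16}{1465199}$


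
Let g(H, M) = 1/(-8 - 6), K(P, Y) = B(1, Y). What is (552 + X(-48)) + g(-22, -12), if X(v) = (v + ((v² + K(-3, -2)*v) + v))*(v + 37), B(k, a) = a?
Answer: -347089/14 ≈ -24792.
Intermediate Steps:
K(P, Y) = Y
g(H, M) = -1/14 (g(H, M) = 1/(-14) = -1/14)
X(v) = v²*(37 + v) (X(v) = (v + ((v² - 2*v) + v))*(v + 37) = (v + (v² - v))*(37 + v) = v²*(37 + v))
(552 + X(-48)) + g(-22, -12) = (552 + (-48)²*(37 - 48)) - 1/14 = (552 + 2304*(-11)) - 1/14 = (552 - 25344) - 1/14 = -24792 - 1/14 = -347089/14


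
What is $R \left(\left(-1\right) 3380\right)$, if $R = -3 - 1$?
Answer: $13520$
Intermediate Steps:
$R = -4$
$R \left(\left(-1\right) 3380\right) = - 4 \left(\left(-1\right) 3380\right) = \left(-4\right) \left(-3380\right) = 13520$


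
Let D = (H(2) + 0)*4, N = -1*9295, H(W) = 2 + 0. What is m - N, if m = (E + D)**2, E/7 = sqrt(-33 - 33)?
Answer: 6125 + 112*I*sqrt(66) ≈ 6125.0 + 909.89*I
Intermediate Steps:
H(W) = 2
N = -9295
E = 7*I*sqrt(66) (E = 7*sqrt(-33 - 33) = 7*sqrt(-66) = 7*(I*sqrt(66)) = 7*I*sqrt(66) ≈ 56.868*I)
D = 8 (D = (2 + 0)*4 = 2*4 = 8)
m = (8 + 7*I*sqrt(66))**2 (m = (7*I*sqrt(66) + 8)**2 = (8 + 7*I*sqrt(66))**2 ≈ -3170.0 + 909.89*I)
m - N = (-3170 + 112*I*sqrt(66)) - 1*(-9295) = (-3170 + 112*I*sqrt(66)) + 9295 = 6125 + 112*I*sqrt(66)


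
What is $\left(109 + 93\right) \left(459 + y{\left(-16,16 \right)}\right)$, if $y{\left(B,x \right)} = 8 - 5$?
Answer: $93324$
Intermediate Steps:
$y{\left(B,x \right)} = 3$
$\left(109 + 93\right) \left(459 + y{\left(-16,16 \right)}\right) = \left(109 + 93\right) \left(459 + 3\right) = 202 \cdot 462 = 93324$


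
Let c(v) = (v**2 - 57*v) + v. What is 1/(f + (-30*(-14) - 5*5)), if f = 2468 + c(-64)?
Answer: 1/10543 ≈ 9.4850e-5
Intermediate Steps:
c(v) = v**2 - 56*v
f = 10148 (f = 2468 - 64*(-56 - 64) = 2468 - 64*(-120) = 2468 + 7680 = 10148)
1/(f + (-30*(-14) - 5*5)) = 1/(10148 + (-30*(-14) - 5*5)) = 1/(10148 + (420 - 25)) = 1/(10148 + 395) = 1/10543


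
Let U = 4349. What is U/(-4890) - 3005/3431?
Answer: -29615869/16777590 ≈ -1.7652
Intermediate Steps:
U/(-4890) - 3005/3431 = 4349/(-4890) - 3005/3431 = 4349*(-1/4890) - 3005*1/3431 = -4349/4890 - 3005/3431 = -29615869/16777590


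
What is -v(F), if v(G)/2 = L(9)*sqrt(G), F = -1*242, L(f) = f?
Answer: -198*I*sqrt(2) ≈ -280.01*I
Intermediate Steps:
F = -242
v(G) = 18*sqrt(G) (v(G) = 2*(9*sqrt(G)) = 18*sqrt(G))
-v(F) = -18*sqrt(-242) = -18*11*I*sqrt(2) = -198*I*sqrt(2)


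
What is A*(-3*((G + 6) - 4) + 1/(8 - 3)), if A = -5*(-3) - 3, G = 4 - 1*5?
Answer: -168/5 ≈ -33.600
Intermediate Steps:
G = -1 (G = 4 - 5 = -1)
A = 12 (A = 15 - 3 = 12)
A*(-3*((G + 6) - 4) + 1/(8 - 3)) = 12*(-3*((-1 + 6) - 4) + 1/(8 - 3)) = 12*(-3*(5 - 4) + 1/5) = 12*(-3*1 + ⅕) = 12*(-3 + ⅕) = 12*(-14/5) = -168/5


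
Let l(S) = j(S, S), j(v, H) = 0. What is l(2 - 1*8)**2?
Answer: 0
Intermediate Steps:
l(S) = 0
l(2 - 1*8)**2 = 0**2 = 0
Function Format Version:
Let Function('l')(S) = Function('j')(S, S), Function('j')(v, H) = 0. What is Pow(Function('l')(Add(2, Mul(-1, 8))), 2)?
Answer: 0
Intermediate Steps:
Function('l')(S) = 0
Pow(Function('l')(Add(2, Mul(-1, 8))), 2) = Pow(0, 2) = 0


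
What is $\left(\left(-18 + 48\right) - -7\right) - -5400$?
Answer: $5437$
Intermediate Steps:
$\left(\left(-18 + 48\right) - -7\right) - -5400 = \left(30 + 7\right) + 5400 = 37 + 5400 = 5437$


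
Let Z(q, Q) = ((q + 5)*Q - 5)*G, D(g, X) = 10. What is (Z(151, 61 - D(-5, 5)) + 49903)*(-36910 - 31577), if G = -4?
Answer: -1239546213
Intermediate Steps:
Z(q, Q) = 20 - 4*Q*(5 + q) (Z(q, Q) = ((q + 5)*Q - 5)*(-4) = ((5 + q)*Q - 5)*(-4) = (Q*(5 + q) - 5)*(-4) = (-5 + Q*(5 + q))*(-4) = 20 - 4*Q*(5 + q))
(Z(151, 61 - D(-5, 5)) + 49903)*(-36910 - 31577) = ((20 - 20*(61 - 1*10) - 4*(61 - 1*10)*151) + 49903)*(-36910 - 31577) = ((20 - 20*(61 - 10) - 4*(61 - 10)*151) + 49903)*(-68487) = ((20 - 20*51 - 4*51*151) + 49903)*(-68487) = ((20 - 1020 - 30804) + 49903)*(-68487) = (-31804 + 49903)*(-68487) = 18099*(-68487) = -1239546213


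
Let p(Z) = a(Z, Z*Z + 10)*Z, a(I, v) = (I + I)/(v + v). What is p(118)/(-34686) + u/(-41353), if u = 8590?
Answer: -1038062319583/4996628445393 ≈ -0.20775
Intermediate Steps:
a(I, v) = I/v (a(I, v) = (2*I)/((2*v)) = (2*I)*(1/(2*v)) = I/v)
p(Z) = Z²/(10 + Z²) (p(Z) = (Z/(Z*Z + 10))*Z = (Z/(Z² + 10))*Z = (Z/(10 + Z²))*Z = Z²/(10 + Z²))
p(118)/(-34686) + u/(-41353) = (118²/(10 + 118²))/(-34686) + 8590/(-41353) = (13924/(10 + 13924))*(-1/34686) + 8590*(-1/41353) = (13924/13934)*(-1/34686) - 8590/41353 = (13924*(1/13934))*(-1/34686) - 8590/41353 = (6962/6967)*(-1/34686) - 8590/41353 = -3481/120828681 - 8590/41353 = -1038062319583/4996628445393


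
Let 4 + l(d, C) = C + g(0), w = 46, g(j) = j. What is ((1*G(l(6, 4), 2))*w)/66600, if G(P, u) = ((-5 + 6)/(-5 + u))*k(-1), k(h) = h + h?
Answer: 23/49950 ≈ 0.00046046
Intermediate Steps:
k(h) = 2*h
l(d, C) = -4 + C (l(d, C) = -4 + (C + 0) = -4 + C)
G(P, u) = -2/(-5 + u) (G(P, u) = ((-5 + 6)/(-5 + u))*(2*(-1)) = (1/(-5 + u))*(-2) = -2/(-5 + u))
((1*G(l(6, 4), 2))*w)/66600 = ((1*(-2/(-5 + 2)))*46)/66600 = ((1*(-2/(-3)))*46)*(1/66600) = ((1*(-2*(-⅓)))*46)*(1/66600) = ((1*(⅔))*46)*(1/66600) = ((⅔)*46)*(1/66600) = (92/3)*(1/66600) = 23/49950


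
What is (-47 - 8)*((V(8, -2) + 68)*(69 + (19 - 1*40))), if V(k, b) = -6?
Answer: -163680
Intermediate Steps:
(-47 - 8)*((V(8, -2) + 68)*(69 + (19 - 1*40))) = (-47 - 8)*((-6 + 68)*(69 + (19 - 1*40))) = -3410*(69 + (19 - 40)) = -3410*(69 - 21) = -3410*48 = -55*2976 = -163680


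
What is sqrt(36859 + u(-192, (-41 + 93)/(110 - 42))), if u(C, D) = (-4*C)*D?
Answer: sqrt(10821979)/17 ≈ 193.51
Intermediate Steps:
u(C, D) = -4*C*D
sqrt(36859 + u(-192, (-41 + 93)/(110 - 42))) = sqrt(36859 - 4*(-192)*(-41 + 93)/(110 - 42)) = sqrt(36859 - 4*(-192)*52/68) = sqrt(36859 - 4*(-192)*52*(1/68)) = sqrt(36859 - 4*(-192)*13/17) = sqrt(36859 + 9984/17) = sqrt(636587/17) = sqrt(10821979)/17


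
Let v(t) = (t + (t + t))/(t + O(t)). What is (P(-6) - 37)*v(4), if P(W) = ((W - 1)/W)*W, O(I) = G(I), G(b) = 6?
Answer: -264/5 ≈ -52.800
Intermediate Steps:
O(I) = 6
P(W) = -1 + W (P(W) = ((-1 + W)/W)*W = -1 + W)
v(t) = 3*t/(6 + t) (v(t) = (t + (t + t))/(t + 6) = (t + 2*t)/(6 + t) = (3*t)/(6 + t) = 3*t/(6 + t))
(P(-6) - 37)*v(4) = ((-1 - 6) - 37)*(3*4/(6 + 4)) = (-7 - 37)*(3*4/10) = -132*4/10 = -44*6/5 = -264/5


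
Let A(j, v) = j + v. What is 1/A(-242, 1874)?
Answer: 1/1632 ≈ 0.00061275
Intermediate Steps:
1/A(-242, 1874) = 1/(-242 + 1874) = 1/1632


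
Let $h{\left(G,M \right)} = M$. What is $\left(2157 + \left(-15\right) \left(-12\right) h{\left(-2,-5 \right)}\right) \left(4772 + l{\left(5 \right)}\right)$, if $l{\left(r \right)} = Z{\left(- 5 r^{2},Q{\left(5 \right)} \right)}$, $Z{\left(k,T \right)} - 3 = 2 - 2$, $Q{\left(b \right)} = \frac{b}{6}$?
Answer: $6002175$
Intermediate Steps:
$Q{\left(b \right)} = \frac{b}{6}$ ($Q{\left(b \right)} = b \frac{1}{6} = \frac{b}{6}$)
$Z{\left(k,T \right)} = 3$ ($Z{\left(k,T \right)} = 3 + \left(2 - 2\right) = 3 + 0 = 3$)
$l{\left(r \right)} = 3$
$\left(2157 + \left(-15\right) \left(-12\right) h{\left(-2,-5 \right)}\right) \left(4772 + l{\left(5 \right)}\right) = \left(2157 + \left(-15\right) \left(-12\right) \left(-5\right)\right) \left(4772 + 3\right) = \left(2157 + 180 \left(-5\right)\right) 4775 = \left(2157 - 900\right) 4775 = 1257 \cdot 4775 = 6002175$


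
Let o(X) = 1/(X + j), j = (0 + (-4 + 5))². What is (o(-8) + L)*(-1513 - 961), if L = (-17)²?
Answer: -5002428/7 ≈ -7.1463e+5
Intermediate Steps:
L = 289
j = 1 (j = (0 + 1)² = 1² = 1)
o(X) = 1/(1 + X) (o(X) = 1/(X + 1) = 1/(1 + X))
(o(-8) + L)*(-1513 - 961) = (1/(1 - 8) + 289)*(-1513 - 961) = (1/(-7) + 289)*(-2474) = (-⅐ + 289)*(-2474) = (2022/7)*(-2474) = -5002428/7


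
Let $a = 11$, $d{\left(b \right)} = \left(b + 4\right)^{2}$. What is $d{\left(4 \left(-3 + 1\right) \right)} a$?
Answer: $176$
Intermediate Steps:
$d{\left(b \right)} = \left(4 + b\right)^{2}$
$d{\left(4 \left(-3 + 1\right) \right)} a = \left(4 + 4 \left(-3 + 1\right)\right)^{2} \cdot 11 = \left(4 + 4 \left(-2\right)\right)^{2} \cdot 11 = \left(4 - 8\right)^{2} \cdot 11 = \left(-4\right)^{2} \cdot 11 = 16 \cdot 11 = 176$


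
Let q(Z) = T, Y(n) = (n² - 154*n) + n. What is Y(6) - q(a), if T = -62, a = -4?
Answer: -820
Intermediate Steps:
Y(n) = n² - 153*n
q(Z) = -62
Y(6) - q(a) = 6*(-153 + 6) - 1*(-62) = 6*(-147) + 62 = -882 + 62 = -820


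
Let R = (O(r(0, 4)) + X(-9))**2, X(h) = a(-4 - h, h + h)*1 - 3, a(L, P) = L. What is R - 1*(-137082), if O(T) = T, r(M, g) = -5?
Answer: 137091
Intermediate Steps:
X(h) = -7 - h (X(h) = (-4 - h)*1 - 3 = (-4 - h) - 3 = -7 - h)
R = 9 (R = (-5 + (-7 - 1*(-9)))**2 = (-5 + (-7 + 9))**2 = (-5 + 2)**2 = (-3)**2 = 9)
R - 1*(-137082) = 9 - 1*(-137082) = 9 + 137082 = 137091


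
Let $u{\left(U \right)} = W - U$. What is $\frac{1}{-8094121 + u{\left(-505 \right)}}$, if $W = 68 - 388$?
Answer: $- \frac{1}{8093936} \approx -1.2355 \cdot 10^{-7}$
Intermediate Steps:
$W = -320$
$u{\left(U \right)} = -320 - U$
$\frac{1}{-8094121 + u{\left(-505 \right)}} = \frac{1}{-8094121 - -185} = \frac{1}{-8094121 + \left(-320 + 505\right)} = \frac{1}{-8094121 + 185} = \frac{1}{-8093936} = - \frac{1}{8093936}$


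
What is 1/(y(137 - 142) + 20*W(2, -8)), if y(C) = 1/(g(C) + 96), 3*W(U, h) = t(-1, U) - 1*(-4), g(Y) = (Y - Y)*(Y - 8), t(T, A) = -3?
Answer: 96/641 ≈ 0.14977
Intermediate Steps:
g(Y) = 0 (g(Y) = 0*(-8 + Y) = 0)
W(U, h) = 1/3 (W(U, h) = (-3 - 1*(-4))/3 = (-3 + 4)/3 = (1/3)*1 = 1/3)
y(C) = 1/96 (y(C) = 1/(0 + 96) = 1/96)
1/(y(137 - 142) + 20*W(2, -8)) = 1/(1/96 + 20*(1/3)) = 1/(1/96 + 20/3) = 1/(641/96) = 96/641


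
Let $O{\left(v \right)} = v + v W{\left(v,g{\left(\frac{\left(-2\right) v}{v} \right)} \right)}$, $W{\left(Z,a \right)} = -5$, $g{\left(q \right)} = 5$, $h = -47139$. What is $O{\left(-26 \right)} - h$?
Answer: $47243$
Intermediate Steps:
$O{\left(v \right)} = - 4 v$ ($O{\left(v \right)} = v + v \left(-5\right) = v - 5 v = - 4 v$)
$O{\left(-26 \right)} - h = \left(-4\right) \left(-26\right) - -47139 = 104 + 47139 = 47243$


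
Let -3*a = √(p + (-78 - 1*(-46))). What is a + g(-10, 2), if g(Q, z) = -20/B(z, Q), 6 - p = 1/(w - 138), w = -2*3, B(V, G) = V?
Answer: -10 - I*√3743/36 ≈ -10.0 - 1.6994*I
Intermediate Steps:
w = -6
p = 865/144 (p = 6 - 1/(-6 - 138) = 6 - 1/(-144) = 6 - 1*(-1/144) = 6 + 1/144 = 865/144 ≈ 6.0069)
g(Q, z) = -20/z
a = -I*√3743/36 (a = -√(865/144 + (-78 - 1*(-46)))/3 = -√(865/144 + (-78 + 46))/3 = -√(865/144 - 32)/3 = -I*√3743/36 ≈ -1.6994*I)
a + g(-10, 2) = -I*√3743/36 - 20/2 = -I*√3743/36 - 20*½ = -I*√3743/36 - 10 = -10 - I*√3743/36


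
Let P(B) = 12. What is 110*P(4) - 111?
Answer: 1209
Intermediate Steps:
110*P(4) - 111 = 110*12 - 111 = 1320 - 111 = 1209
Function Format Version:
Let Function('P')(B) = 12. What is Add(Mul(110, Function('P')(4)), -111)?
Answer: 1209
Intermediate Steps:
Add(Mul(110, Function('P')(4)), -111) = Add(Mul(110, 12), -111) = Add(1320, -111) = 1209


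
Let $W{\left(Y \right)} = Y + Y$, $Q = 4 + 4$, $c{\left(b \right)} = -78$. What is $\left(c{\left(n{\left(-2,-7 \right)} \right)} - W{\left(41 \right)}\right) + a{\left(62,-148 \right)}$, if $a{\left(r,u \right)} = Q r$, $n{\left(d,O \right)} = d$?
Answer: $336$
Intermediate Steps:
$Q = 8$
$W{\left(Y \right)} = 2 Y$
$a{\left(r,u \right)} = 8 r$
$\left(c{\left(n{\left(-2,-7 \right)} \right)} - W{\left(41 \right)}\right) + a{\left(62,-148 \right)} = \left(-78 - 2 \cdot 41\right) + 8 \cdot 62 = \left(-78 - 82\right) + 496 = -160 + 496 = 336$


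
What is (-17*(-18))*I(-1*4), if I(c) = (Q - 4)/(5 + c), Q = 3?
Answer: -306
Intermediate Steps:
I(c) = -1/(5 + c) (I(c) = (3 - 4)/(5 + c) = -1/(5 + c))
(-17*(-18))*I(-1*4) = (-17*(-18))*(-1/(5 - 1*4)) = 306*(-1/(5 - 4)) = 306*(-1/1) = 306*(-1*1) = 306*(-1) = -306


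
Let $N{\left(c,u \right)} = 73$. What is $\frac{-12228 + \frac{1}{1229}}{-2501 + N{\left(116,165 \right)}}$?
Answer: $\frac{15028211}{2984012} \approx 5.0362$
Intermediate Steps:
$\frac{-12228 + \frac{1}{1229}}{-2501 + N{\left(116,165 \right)}} = \frac{-12228 + \frac{1}{1229}}{-2501 + 73} = \frac{-12228 + \frac{1}{1229}}{-2428} = \left(- \frac{15028211}{1229}\right) \left(- \frac{1}{2428}\right) = \frac{15028211}{2984012}$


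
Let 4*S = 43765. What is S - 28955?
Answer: -72055/4 ≈ -18014.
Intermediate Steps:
S = 43765/4 (S = (¼)*43765 = 43765/4 ≈ 10941.)
S - 28955 = 43765/4 - 28955 = -72055/4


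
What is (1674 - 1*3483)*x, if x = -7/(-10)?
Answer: -12663/10 ≈ -1266.3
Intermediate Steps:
x = 7/10 (x = -7*(-1/10) = 7/10 ≈ 0.70000)
(1674 - 1*3483)*x = (1674 - 1*3483)*(7/10) = (1674 - 3483)*(7/10) = -1809*7/10 = -12663/10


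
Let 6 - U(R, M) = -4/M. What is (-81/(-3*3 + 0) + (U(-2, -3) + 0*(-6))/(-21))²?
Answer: 6241/81 ≈ 77.049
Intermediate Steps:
U(R, M) = 6 + 4/M (U(R, M) = 6 - (-4)/M = 6 + 4/M)
(-81/(-3*3 + 0) + (U(-2, -3) + 0*(-6))/(-21))² = (-81/(-3*3 + 0) + ((6 + 4/(-3)) + 0*(-6))/(-21))² = (-81/(-9 + 0) + ((6 + 4*(-⅓)) + 0)*(-1/21))² = (-81/(-9) + ((6 - 4/3) + 0)*(-1/21))² = (-81*(-⅑) + (14/3 + 0)*(-1/21))² = (9 + (14/3)*(-1/21))² = (9 - 2/9)² = (79/9)² = 6241/81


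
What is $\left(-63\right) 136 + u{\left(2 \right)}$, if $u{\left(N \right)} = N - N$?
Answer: $-8568$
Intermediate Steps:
$u{\left(N \right)} = 0$
$\left(-63\right) 136 + u{\left(2 \right)} = \left(-63\right) 136 + 0 = -8568 + 0 = -8568$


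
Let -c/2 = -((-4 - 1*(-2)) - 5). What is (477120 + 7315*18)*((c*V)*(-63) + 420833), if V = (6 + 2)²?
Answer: 290563899990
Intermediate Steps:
c = -14 (c = -(-2)*((-4 - 1*(-2)) - 5) = -(-2)*((-4 + 2) - 5) = -(-2)*(-2 - 5) = -(-2)*(-7) = -2*7 = -14)
V = 64 (V = 8² = 64)
(477120 + 7315*18)*((c*V)*(-63) + 420833) = (477120 + 7315*18)*(-14*64*(-63) + 420833) = (477120 + 131670)*(-896*(-63) + 420833) = 608790*(56448 + 420833) = 608790*477281 = 290563899990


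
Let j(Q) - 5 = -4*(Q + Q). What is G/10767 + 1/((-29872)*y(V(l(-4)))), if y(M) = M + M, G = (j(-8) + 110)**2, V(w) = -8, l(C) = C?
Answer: 15314070799/5146109184 ≈ 2.9759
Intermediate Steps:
j(Q) = 5 - 8*Q (j(Q) = 5 - 4*(Q + Q) = 5 - 8*Q)
G = 32041 (G = ((5 - 8*(-8)) + 110)**2 = ((5 + 64) + 110)**2 = (69 + 110)**2 = 179**2 = 32041)
y(M) = 2*M
G/10767 + 1/((-29872)*y(V(l(-4)))) = 32041/10767 + 1/((-29872)*((2*(-8)))) = 32041*(1/10767) - 1/29872/(-16) = 32041/10767 - 1/29872*(-1/16) = 32041/10767 + 1/477952 = 15314070799/5146109184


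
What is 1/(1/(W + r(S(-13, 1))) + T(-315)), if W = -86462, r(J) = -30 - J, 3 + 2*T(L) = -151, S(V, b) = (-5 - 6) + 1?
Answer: -86482/6659115 ≈ -0.012987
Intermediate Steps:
S(V, b) = -10 (S(V, b) = -11 + 1 = -10)
T(L) = -77 (T(L) = -3/2 + (½)*(-151) = -3/2 - 151/2 = -77)
1/(1/(W + r(S(-13, 1))) + T(-315)) = 1/(1/(-86462 + (-30 - 1*(-10))) - 77) = 1/(1/(-86462 + (-30 + 10)) - 77) = 1/(1/(-86462 - 20) - 77) = 1/(1/(-86482) - 77) = 1/(-1/86482 - 77) = 1/(-6659115/86482) = -86482/6659115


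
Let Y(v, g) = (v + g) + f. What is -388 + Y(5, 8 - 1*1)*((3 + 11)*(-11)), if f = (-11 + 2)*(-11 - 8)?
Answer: -28570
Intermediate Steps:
f = 171 (f = -9*(-19) = 171)
Y(v, g) = 171 + g + v (Y(v, g) = (v + g) + 171 = (g + v) + 171 = 171 + g + v)
-388 + Y(5, 8 - 1*1)*((3 + 11)*(-11)) = -388 + (171 + (8 - 1*1) + 5)*((3 + 11)*(-11)) = -388 + (171 + (8 - 1) + 5)*(14*(-11)) = -388 + (171 + 7 + 5)*(-154) = -388 + 183*(-154) = -388 - 28182 = -28570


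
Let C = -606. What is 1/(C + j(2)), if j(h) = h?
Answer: -1/604 ≈ -0.0016556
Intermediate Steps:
1/(C + j(2)) = 1/(-606 + 2) = 1/(-604) = -1/604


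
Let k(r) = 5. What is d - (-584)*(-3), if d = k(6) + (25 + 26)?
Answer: -1696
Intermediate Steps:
d = 56 (d = 5 + (25 + 26) = 5 + 51 = 56)
d - (-584)*(-3) = 56 - (-584)*(-3) = 56 - 73*24 = 56 - 1752 = -1696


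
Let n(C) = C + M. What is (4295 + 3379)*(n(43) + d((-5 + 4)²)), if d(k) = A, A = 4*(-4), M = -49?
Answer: -168828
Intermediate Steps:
A = -16
n(C) = -49 + C (n(C) = C - 49 = -49 + C)
d(k) = -16
(4295 + 3379)*(n(43) + d((-5 + 4)²)) = (4295 + 3379)*((-49 + 43) - 16) = 7674*(-6 - 16) = 7674*(-22) = -168828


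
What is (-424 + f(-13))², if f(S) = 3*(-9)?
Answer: 203401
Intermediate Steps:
f(S) = -27
(-424 + f(-13))² = (-424 - 27)² = (-451)² = 203401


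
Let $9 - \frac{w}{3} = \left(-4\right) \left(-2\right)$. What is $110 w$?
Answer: $330$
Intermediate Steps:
$w = 3$ ($w = 27 - 3 \left(\left(-4\right) \left(-2\right)\right) = 27 - 24 = 3$)
$110 w = 110 \cdot 3 = 330$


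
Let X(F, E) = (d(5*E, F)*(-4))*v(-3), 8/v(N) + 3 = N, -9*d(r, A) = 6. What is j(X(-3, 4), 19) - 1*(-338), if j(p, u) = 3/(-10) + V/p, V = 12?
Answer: 13373/40 ≈ 334.33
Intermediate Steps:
d(r, A) = -2/3 (d(r, A) = -1/9*6 = -2/3)
v(N) = 8/(-3 + N)
X(F, E) = -32/9 (X(F, E) = (-2/3*(-4))*(8/(-3 - 3)) = 8*(8/(-6))/3 = 8*(8*(-1/6))/3 = (8/3)*(-4/3) = -32/9)
j(p, u) = -3/10 + 12/p (j(p, u) = 3/(-10) + 12/p = 3*(-1/10) + 12/p = -3/10 + 12/p)
j(X(-3, 4), 19) - 1*(-338) = (-3/10 + 12/(-32/9)) - 1*(-338) = (-3/10 + 12*(-9/32)) + 338 = (-3/10 - 27/8) + 338 = -147/40 + 338 = 13373/40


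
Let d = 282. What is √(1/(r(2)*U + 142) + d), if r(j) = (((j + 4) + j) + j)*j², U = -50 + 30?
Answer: √122095190/658 ≈ 16.793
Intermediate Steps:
U = -20
r(j) = j²*(4 + 3*j) (r(j) = (((4 + j) + j) + j)*j² = ((4 + 2*j) + j)*j² = (4 + 3*j)*j² = j²*(4 + 3*j))
√(1/(r(2)*U + 142) + d) = √(1/((2²*(4 + 3*2))*(-20) + 142) + 282) = √(1/((4*(4 + 6))*(-20) + 142) + 282) = √(1/((4*10)*(-20) + 142) + 282) = √(1/(40*(-20) + 142) + 282) = √(1/(-800 + 142) + 282) = √(1/(-658) + 282) = √(-1/658 + 282) = √(185555/658) = √122095190/658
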